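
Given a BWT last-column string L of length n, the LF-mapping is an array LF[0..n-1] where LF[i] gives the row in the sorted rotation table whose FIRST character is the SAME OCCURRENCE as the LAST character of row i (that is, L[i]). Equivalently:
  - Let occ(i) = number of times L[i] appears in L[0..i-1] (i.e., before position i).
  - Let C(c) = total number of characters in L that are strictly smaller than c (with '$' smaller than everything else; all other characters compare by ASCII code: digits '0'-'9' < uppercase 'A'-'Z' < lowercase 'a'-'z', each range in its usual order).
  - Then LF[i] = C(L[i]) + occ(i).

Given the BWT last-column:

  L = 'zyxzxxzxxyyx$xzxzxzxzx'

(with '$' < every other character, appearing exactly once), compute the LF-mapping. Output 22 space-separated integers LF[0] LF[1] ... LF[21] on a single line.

Answer: 15 12 1 16 2 3 17 4 5 13 14 6 0 7 18 8 19 9 20 10 21 11

Derivation:
Char counts: '$':1, 'x':11, 'y':3, 'z':7
C (first-col start): C('$')=0, C('x')=1, C('y')=12, C('z')=15
L[0]='z': occ=0, LF[0]=C('z')+0=15+0=15
L[1]='y': occ=0, LF[1]=C('y')+0=12+0=12
L[2]='x': occ=0, LF[2]=C('x')+0=1+0=1
L[3]='z': occ=1, LF[3]=C('z')+1=15+1=16
L[4]='x': occ=1, LF[4]=C('x')+1=1+1=2
L[5]='x': occ=2, LF[5]=C('x')+2=1+2=3
L[6]='z': occ=2, LF[6]=C('z')+2=15+2=17
L[7]='x': occ=3, LF[7]=C('x')+3=1+3=4
L[8]='x': occ=4, LF[8]=C('x')+4=1+4=5
L[9]='y': occ=1, LF[9]=C('y')+1=12+1=13
L[10]='y': occ=2, LF[10]=C('y')+2=12+2=14
L[11]='x': occ=5, LF[11]=C('x')+5=1+5=6
L[12]='$': occ=0, LF[12]=C('$')+0=0+0=0
L[13]='x': occ=6, LF[13]=C('x')+6=1+6=7
L[14]='z': occ=3, LF[14]=C('z')+3=15+3=18
L[15]='x': occ=7, LF[15]=C('x')+7=1+7=8
L[16]='z': occ=4, LF[16]=C('z')+4=15+4=19
L[17]='x': occ=8, LF[17]=C('x')+8=1+8=9
L[18]='z': occ=5, LF[18]=C('z')+5=15+5=20
L[19]='x': occ=9, LF[19]=C('x')+9=1+9=10
L[20]='z': occ=6, LF[20]=C('z')+6=15+6=21
L[21]='x': occ=10, LF[21]=C('x')+10=1+10=11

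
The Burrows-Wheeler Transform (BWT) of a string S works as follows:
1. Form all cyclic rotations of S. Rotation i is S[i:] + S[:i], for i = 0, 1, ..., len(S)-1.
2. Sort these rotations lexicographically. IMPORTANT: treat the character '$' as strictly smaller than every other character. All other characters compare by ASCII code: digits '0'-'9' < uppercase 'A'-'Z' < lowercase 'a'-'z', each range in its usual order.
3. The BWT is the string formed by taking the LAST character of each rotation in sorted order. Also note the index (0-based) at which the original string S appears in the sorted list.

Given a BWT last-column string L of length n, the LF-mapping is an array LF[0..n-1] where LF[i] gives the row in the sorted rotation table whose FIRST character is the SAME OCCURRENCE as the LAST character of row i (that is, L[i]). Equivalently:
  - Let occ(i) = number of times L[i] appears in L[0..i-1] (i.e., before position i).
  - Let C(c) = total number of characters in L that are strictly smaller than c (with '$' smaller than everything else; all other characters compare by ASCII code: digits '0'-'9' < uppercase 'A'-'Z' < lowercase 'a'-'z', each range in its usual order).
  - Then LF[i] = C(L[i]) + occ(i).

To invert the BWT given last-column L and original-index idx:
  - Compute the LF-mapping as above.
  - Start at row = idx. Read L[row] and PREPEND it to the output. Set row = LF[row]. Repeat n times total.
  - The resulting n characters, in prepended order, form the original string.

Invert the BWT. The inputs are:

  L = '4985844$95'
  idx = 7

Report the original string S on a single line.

Answer: 854845994$

Derivation:
LF mapping: 1 8 6 4 7 2 3 0 9 5
Walk LF starting at row 7, prepending L[row]:
  step 1: row=7, L[7]='$', prepend. Next row=LF[7]=0
  step 2: row=0, L[0]='4', prepend. Next row=LF[0]=1
  step 3: row=1, L[1]='9', prepend. Next row=LF[1]=8
  step 4: row=8, L[8]='9', prepend. Next row=LF[8]=9
  step 5: row=9, L[9]='5', prepend. Next row=LF[9]=5
  step 6: row=5, L[5]='4', prepend. Next row=LF[5]=2
  step 7: row=2, L[2]='8', prepend. Next row=LF[2]=6
  step 8: row=6, L[6]='4', prepend. Next row=LF[6]=3
  step 9: row=3, L[3]='5', prepend. Next row=LF[3]=4
  step 10: row=4, L[4]='8', prepend. Next row=LF[4]=7
Reversed output: 854845994$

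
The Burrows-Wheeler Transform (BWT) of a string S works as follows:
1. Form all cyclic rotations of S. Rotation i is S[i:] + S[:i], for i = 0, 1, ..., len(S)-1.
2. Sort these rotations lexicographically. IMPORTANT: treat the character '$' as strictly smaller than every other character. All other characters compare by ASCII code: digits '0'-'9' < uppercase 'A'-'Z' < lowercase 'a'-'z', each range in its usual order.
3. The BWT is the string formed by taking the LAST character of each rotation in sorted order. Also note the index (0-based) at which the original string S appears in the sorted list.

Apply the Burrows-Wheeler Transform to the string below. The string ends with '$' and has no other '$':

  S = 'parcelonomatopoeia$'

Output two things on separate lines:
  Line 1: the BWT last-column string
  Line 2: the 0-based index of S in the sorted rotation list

All 19 rotations (rotation i = S[i:]+S[:i]):
  rot[0] = parcelonomatopoeia$
  rot[1] = arcelonomatopoeia$p
  rot[2] = rcelonomatopoeia$pa
  rot[3] = celonomatopoeia$par
  rot[4] = elonomatopoeia$parc
  rot[5] = lonomatopoeia$parce
  rot[6] = onomatopoeia$parcel
  rot[7] = nomatopoeia$parcelo
  rot[8] = omatopoeia$parcelon
  rot[9] = matopoeia$parcelono
  rot[10] = atopoeia$parcelonom
  rot[11] = topoeia$parcelonoma
  rot[12] = opoeia$parcelonomat
  rot[13] = poeia$parcelonomato
  rot[14] = oeia$parcelonomatop
  rot[15] = eia$parcelonomatopo
  rot[16] = ia$parcelonomatopoe
  rot[17] = a$parcelonomatopoei
  rot[18] = $parcelonomatopoeia
Sorted (with $ < everything):
  sorted[0] = $parcelonomatopoeia  (last char: 'a')
  sorted[1] = a$parcelonomatopoei  (last char: 'i')
  sorted[2] = arcelonomatopoeia$p  (last char: 'p')
  sorted[3] = atopoeia$parcelonom  (last char: 'm')
  sorted[4] = celonomatopoeia$par  (last char: 'r')
  sorted[5] = eia$parcelonomatopo  (last char: 'o')
  sorted[6] = elonomatopoeia$parc  (last char: 'c')
  sorted[7] = ia$parcelonomatopoe  (last char: 'e')
  sorted[8] = lonomatopoeia$parce  (last char: 'e')
  sorted[9] = matopoeia$parcelono  (last char: 'o')
  sorted[10] = nomatopoeia$parcelo  (last char: 'o')
  sorted[11] = oeia$parcelonomatop  (last char: 'p')
  sorted[12] = omatopoeia$parcelon  (last char: 'n')
  sorted[13] = onomatopoeia$parcel  (last char: 'l')
  sorted[14] = opoeia$parcelonomat  (last char: 't')
  sorted[15] = parcelonomatopoeia$  (last char: '$')
  sorted[16] = poeia$parcelonomato  (last char: 'o')
  sorted[17] = rcelonomatopoeia$pa  (last char: 'a')
  sorted[18] = topoeia$parcelonoma  (last char: 'a')
Last column: aipmroceeoopnlt$oaa
Original string S is at sorted index 15

Answer: aipmroceeoopnlt$oaa
15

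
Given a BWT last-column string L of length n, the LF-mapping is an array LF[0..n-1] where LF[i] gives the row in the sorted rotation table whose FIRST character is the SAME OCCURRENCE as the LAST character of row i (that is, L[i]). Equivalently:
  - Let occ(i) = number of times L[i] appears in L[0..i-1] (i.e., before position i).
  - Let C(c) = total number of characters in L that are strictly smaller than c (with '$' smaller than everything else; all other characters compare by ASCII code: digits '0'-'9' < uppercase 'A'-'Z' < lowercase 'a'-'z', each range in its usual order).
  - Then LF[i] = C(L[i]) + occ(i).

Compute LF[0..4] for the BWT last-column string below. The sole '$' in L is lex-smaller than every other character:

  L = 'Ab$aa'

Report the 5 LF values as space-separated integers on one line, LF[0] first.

Answer: 1 4 0 2 3

Derivation:
Char counts: '$':1, 'A':1, 'a':2, 'b':1
C (first-col start): C('$')=0, C('A')=1, C('a')=2, C('b')=4
L[0]='A': occ=0, LF[0]=C('A')+0=1+0=1
L[1]='b': occ=0, LF[1]=C('b')+0=4+0=4
L[2]='$': occ=0, LF[2]=C('$')+0=0+0=0
L[3]='a': occ=0, LF[3]=C('a')+0=2+0=2
L[4]='a': occ=1, LF[4]=C('a')+1=2+1=3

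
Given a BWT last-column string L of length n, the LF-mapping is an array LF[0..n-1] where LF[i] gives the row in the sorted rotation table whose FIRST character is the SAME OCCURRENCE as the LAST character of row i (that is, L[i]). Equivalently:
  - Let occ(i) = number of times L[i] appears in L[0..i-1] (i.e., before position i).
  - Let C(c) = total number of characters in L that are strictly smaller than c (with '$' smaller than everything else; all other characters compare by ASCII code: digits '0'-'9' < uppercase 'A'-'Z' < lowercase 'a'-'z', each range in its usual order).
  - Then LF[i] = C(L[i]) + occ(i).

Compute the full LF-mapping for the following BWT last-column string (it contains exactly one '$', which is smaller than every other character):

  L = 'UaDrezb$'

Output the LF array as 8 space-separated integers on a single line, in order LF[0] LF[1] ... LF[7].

Answer: 2 3 1 6 5 7 4 0

Derivation:
Char counts: '$':1, 'D':1, 'U':1, 'a':1, 'b':1, 'e':1, 'r':1, 'z':1
C (first-col start): C('$')=0, C('D')=1, C('U')=2, C('a')=3, C('b')=4, C('e')=5, C('r')=6, C('z')=7
L[0]='U': occ=0, LF[0]=C('U')+0=2+0=2
L[1]='a': occ=0, LF[1]=C('a')+0=3+0=3
L[2]='D': occ=0, LF[2]=C('D')+0=1+0=1
L[3]='r': occ=0, LF[3]=C('r')+0=6+0=6
L[4]='e': occ=0, LF[4]=C('e')+0=5+0=5
L[5]='z': occ=0, LF[5]=C('z')+0=7+0=7
L[6]='b': occ=0, LF[6]=C('b')+0=4+0=4
L[7]='$': occ=0, LF[7]=C('$')+0=0+0=0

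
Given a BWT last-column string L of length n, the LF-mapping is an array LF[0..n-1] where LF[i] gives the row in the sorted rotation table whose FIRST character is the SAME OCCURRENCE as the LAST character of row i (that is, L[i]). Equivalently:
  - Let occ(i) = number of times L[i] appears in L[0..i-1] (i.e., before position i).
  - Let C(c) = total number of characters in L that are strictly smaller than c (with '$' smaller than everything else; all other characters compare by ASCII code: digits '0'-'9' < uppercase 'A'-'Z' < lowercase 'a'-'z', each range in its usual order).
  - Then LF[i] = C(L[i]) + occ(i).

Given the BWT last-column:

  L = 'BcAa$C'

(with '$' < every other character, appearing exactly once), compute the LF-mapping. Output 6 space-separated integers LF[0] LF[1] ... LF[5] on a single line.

Answer: 2 5 1 4 0 3

Derivation:
Char counts: '$':1, 'A':1, 'B':1, 'C':1, 'a':1, 'c':1
C (first-col start): C('$')=0, C('A')=1, C('B')=2, C('C')=3, C('a')=4, C('c')=5
L[0]='B': occ=0, LF[0]=C('B')+0=2+0=2
L[1]='c': occ=0, LF[1]=C('c')+0=5+0=5
L[2]='A': occ=0, LF[2]=C('A')+0=1+0=1
L[3]='a': occ=0, LF[3]=C('a')+0=4+0=4
L[4]='$': occ=0, LF[4]=C('$')+0=0+0=0
L[5]='C': occ=0, LF[5]=C('C')+0=3+0=3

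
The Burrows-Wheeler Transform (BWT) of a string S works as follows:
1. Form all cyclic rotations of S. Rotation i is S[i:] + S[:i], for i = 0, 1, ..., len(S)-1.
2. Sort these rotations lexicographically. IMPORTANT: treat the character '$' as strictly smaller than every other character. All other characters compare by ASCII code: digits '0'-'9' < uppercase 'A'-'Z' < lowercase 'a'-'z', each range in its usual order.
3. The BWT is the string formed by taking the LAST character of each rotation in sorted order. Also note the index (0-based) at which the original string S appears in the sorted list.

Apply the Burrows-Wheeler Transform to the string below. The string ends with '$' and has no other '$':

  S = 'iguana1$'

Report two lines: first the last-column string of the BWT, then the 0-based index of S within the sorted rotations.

Answer: 1anui$ag
5

Derivation:
All 8 rotations (rotation i = S[i:]+S[:i]):
  rot[0] = iguana1$
  rot[1] = guana1$i
  rot[2] = uana1$ig
  rot[3] = ana1$igu
  rot[4] = na1$igua
  rot[5] = a1$iguan
  rot[6] = 1$iguana
  rot[7] = $iguana1
Sorted (with $ < everything):
  sorted[0] = $iguana1  (last char: '1')
  sorted[1] = 1$iguana  (last char: 'a')
  sorted[2] = a1$iguan  (last char: 'n')
  sorted[3] = ana1$igu  (last char: 'u')
  sorted[4] = guana1$i  (last char: 'i')
  sorted[5] = iguana1$  (last char: '$')
  sorted[6] = na1$igua  (last char: 'a')
  sorted[7] = uana1$ig  (last char: 'g')
Last column: 1anui$ag
Original string S is at sorted index 5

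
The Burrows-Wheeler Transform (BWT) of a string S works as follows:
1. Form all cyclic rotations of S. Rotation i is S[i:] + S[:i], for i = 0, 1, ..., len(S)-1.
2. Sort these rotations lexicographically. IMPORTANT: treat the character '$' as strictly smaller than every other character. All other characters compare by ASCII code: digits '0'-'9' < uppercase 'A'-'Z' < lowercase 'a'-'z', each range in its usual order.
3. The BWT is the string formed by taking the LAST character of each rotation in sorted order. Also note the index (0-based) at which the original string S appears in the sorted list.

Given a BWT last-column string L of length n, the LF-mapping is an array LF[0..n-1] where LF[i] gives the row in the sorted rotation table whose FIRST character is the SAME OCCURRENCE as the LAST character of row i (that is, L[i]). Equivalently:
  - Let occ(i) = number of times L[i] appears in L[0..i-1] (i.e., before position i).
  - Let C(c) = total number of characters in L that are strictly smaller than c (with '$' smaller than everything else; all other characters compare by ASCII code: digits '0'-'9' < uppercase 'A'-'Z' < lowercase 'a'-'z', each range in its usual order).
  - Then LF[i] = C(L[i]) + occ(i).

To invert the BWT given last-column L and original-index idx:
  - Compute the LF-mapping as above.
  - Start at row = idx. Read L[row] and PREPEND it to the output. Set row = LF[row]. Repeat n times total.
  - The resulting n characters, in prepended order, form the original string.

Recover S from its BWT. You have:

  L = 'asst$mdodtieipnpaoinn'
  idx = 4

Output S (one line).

Answer: disappointmentdinosa$

Derivation:
LF mapping: 1 17 18 19 0 9 3 13 4 20 6 5 7 15 10 16 2 14 8 11 12
Walk LF starting at row 4, prepending L[row]:
  step 1: row=4, L[4]='$', prepend. Next row=LF[4]=0
  step 2: row=0, L[0]='a', prepend. Next row=LF[0]=1
  step 3: row=1, L[1]='s', prepend. Next row=LF[1]=17
  step 4: row=17, L[17]='o', prepend. Next row=LF[17]=14
  step 5: row=14, L[14]='n', prepend. Next row=LF[14]=10
  step 6: row=10, L[10]='i', prepend. Next row=LF[10]=6
  step 7: row=6, L[6]='d', prepend. Next row=LF[6]=3
  step 8: row=3, L[3]='t', prepend. Next row=LF[3]=19
  step 9: row=19, L[19]='n', prepend. Next row=LF[19]=11
  step 10: row=11, L[11]='e', prepend. Next row=LF[11]=5
  step 11: row=5, L[5]='m', prepend. Next row=LF[5]=9
  step 12: row=9, L[9]='t', prepend. Next row=LF[9]=20
  step 13: row=20, L[20]='n', prepend. Next row=LF[20]=12
  step 14: row=12, L[12]='i', prepend. Next row=LF[12]=7
  step 15: row=7, L[7]='o', prepend. Next row=LF[7]=13
  step 16: row=13, L[13]='p', prepend. Next row=LF[13]=15
  step 17: row=15, L[15]='p', prepend. Next row=LF[15]=16
  step 18: row=16, L[16]='a', prepend. Next row=LF[16]=2
  step 19: row=2, L[2]='s', prepend. Next row=LF[2]=18
  step 20: row=18, L[18]='i', prepend. Next row=LF[18]=8
  step 21: row=8, L[8]='d', prepend. Next row=LF[8]=4
Reversed output: disappointmentdinosa$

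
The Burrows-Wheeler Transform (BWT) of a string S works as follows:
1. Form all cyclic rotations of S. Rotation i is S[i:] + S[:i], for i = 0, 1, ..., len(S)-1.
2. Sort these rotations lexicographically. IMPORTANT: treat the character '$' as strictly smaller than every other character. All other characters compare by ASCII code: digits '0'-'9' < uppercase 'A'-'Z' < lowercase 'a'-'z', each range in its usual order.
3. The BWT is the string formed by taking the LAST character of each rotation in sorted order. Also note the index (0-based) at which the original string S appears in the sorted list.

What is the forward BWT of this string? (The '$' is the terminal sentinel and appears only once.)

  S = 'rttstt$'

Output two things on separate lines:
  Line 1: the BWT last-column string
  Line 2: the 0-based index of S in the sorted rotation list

All 7 rotations (rotation i = S[i:]+S[:i]):
  rot[0] = rttstt$
  rot[1] = ttstt$r
  rot[2] = tstt$rt
  rot[3] = stt$rtt
  rot[4] = tt$rtts
  rot[5] = t$rttst
  rot[6] = $rttstt
Sorted (with $ < everything):
  sorted[0] = $rttstt  (last char: 't')
  sorted[1] = rttstt$  (last char: '$')
  sorted[2] = stt$rtt  (last char: 't')
  sorted[3] = t$rttst  (last char: 't')
  sorted[4] = tstt$rt  (last char: 't')
  sorted[5] = tt$rtts  (last char: 's')
  sorted[6] = ttstt$r  (last char: 'r')
Last column: t$tttsr
Original string S is at sorted index 1

Answer: t$tttsr
1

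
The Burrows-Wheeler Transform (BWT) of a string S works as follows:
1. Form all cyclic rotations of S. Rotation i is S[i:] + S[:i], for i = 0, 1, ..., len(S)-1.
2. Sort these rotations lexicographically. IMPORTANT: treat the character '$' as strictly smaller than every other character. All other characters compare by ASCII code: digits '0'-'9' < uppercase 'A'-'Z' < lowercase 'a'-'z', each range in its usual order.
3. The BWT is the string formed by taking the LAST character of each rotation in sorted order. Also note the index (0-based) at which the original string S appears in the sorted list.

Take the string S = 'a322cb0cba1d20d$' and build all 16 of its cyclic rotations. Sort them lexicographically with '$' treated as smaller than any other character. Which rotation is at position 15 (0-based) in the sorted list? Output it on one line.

All 16 rotations (rotation i = S[i:]+S[:i]):
  rot[0] = a322cb0cba1d20d$
  rot[1] = 322cb0cba1d20d$a
  rot[2] = 22cb0cba1d20d$a3
  rot[3] = 2cb0cba1d20d$a32
  rot[4] = cb0cba1d20d$a322
  rot[5] = b0cba1d20d$a322c
  rot[6] = 0cba1d20d$a322cb
  rot[7] = cba1d20d$a322cb0
  rot[8] = ba1d20d$a322cb0c
  rot[9] = a1d20d$a322cb0cb
  rot[10] = 1d20d$a322cb0cba
  rot[11] = d20d$a322cb0cba1
  rot[12] = 20d$a322cb0cba1d
  rot[13] = 0d$a322cb0cba1d2
  rot[14] = d$a322cb0cba1d20
  rot[15] = $a322cb0cba1d20d
Sorted (with $ < everything):
  sorted[0] = $a322cb0cba1d20d
  sorted[1] = 0cba1d20d$a322cb
  sorted[2] = 0d$a322cb0cba1d2
  sorted[3] = 1d20d$a322cb0cba
  sorted[4] = 20d$a322cb0cba1d
  sorted[5] = 22cb0cba1d20d$a3
  sorted[6] = 2cb0cba1d20d$a32
  sorted[7] = 322cb0cba1d20d$a
  sorted[8] = a1d20d$a322cb0cb
  sorted[9] = a322cb0cba1d20d$
  sorted[10] = b0cba1d20d$a322c
  sorted[11] = ba1d20d$a322cb0c
  sorted[12] = cb0cba1d20d$a322
  sorted[13] = cba1d20d$a322cb0
  sorted[14] = d$a322cb0cba1d20
  sorted[15] = d20d$a322cb0cba1
sorted[15] = d20d$a322cb0cba1

Answer: d20d$a322cb0cba1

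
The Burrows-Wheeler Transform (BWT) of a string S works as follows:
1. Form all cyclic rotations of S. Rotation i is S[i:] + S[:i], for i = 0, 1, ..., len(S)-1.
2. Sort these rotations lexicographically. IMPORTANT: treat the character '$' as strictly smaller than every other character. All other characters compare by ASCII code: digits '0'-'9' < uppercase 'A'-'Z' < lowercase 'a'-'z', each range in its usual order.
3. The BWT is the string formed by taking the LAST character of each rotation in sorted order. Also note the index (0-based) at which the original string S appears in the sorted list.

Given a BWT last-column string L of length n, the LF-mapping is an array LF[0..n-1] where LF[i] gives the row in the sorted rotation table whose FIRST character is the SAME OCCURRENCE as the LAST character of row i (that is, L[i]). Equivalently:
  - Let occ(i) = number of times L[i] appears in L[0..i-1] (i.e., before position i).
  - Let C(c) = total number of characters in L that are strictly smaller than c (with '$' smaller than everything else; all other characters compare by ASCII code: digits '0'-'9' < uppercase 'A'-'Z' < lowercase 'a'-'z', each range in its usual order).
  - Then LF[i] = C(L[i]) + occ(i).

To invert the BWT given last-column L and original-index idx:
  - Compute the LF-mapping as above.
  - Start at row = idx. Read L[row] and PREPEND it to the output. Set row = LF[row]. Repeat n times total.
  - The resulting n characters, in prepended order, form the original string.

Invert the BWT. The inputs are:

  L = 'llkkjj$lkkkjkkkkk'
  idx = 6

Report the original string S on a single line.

Answer: kkkklkkkljkjkjkl$

Derivation:
LF mapping: 14 15 4 5 1 2 0 16 6 7 8 3 9 10 11 12 13
Walk LF starting at row 6, prepending L[row]:
  step 1: row=6, L[6]='$', prepend. Next row=LF[6]=0
  step 2: row=0, L[0]='l', prepend. Next row=LF[0]=14
  step 3: row=14, L[14]='k', prepend. Next row=LF[14]=11
  step 4: row=11, L[11]='j', prepend. Next row=LF[11]=3
  step 5: row=3, L[3]='k', prepend. Next row=LF[3]=5
  step 6: row=5, L[5]='j', prepend. Next row=LF[5]=2
  step 7: row=2, L[2]='k', prepend. Next row=LF[2]=4
  step 8: row=4, L[4]='j', prepend. Next row=LF[4]=1
  step 9: row=1, L[1]='l', prepend. Next row=LF[1]=15
  step 10: row=15, L[15]='k', prepend. Next row=LF[15]=12
  step 11: row=12, L[12]='k', prepend. Next row=LF[12]=9
  step 12: row=9, L[9]='k', prepend. Next row=LF[9]=7
  step 13: row=7, L[7]='l', prepend. Next row=LF[7]=16
  step 14: row=16, L[16]='k', prepend. Next row=LF[16]=13
  step 15: row=13, L[13]='k', prepend. Next row=LF[13]=10
  step 16: row=10, L[10]='k', prepend. Next row=LF[10]=8
  step 17: row=8, L[8]='k', prepend. Next row=LF[8]=6
Reversed output: kkkklkkkljkjkjkl$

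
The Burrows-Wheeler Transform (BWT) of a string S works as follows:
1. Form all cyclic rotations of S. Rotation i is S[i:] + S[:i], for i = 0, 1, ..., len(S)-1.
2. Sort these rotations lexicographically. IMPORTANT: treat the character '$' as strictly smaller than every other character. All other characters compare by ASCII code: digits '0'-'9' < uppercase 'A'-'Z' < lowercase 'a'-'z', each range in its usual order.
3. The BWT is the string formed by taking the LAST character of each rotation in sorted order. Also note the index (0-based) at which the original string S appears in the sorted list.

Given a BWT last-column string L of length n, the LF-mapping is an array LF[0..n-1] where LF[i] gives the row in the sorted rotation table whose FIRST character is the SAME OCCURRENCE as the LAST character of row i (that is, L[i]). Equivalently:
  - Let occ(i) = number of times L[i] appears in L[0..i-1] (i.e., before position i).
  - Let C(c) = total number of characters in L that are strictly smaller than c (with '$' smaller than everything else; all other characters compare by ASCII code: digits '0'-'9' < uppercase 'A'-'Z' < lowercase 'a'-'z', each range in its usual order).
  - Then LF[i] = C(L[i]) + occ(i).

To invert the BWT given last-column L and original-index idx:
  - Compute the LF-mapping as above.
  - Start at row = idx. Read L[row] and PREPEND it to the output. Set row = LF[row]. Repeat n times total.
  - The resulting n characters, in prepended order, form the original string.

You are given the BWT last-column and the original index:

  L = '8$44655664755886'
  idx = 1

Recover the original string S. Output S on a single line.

Answer: 444657665556888$

Derivation:
LF mapping: 13 0 1 2 8 4 5 9 10 3 12 6 7 14 15 11
Walk LF starting at row 1, prepending L[row]:
  step 1: row=1, L[1]='$', prepend. Next row=LF[1]=0
  step 2: row=0, L[0]='8', prepend. Next row=LF[0]=13
  step 3: row=13, L[13]='8', prepend. Next row=LF[13]=14
  step 4: row=14, L[14]='8', prepend. Next row=LF[14]=15
  step 5: row=15, L[15]='6', prepend. Next row=LF[15]=11
  step 6: row=11, L[11]='5', prepend. Next row=LF[11]=6
  step 7: row=6, L[6]='5', prepend. Next row=LF[6]=5
  step 8: row=5, L[5]='5', prepend. Next row=LF[5]=4
  step 9: row=4, L[4]='6', prepend. Next row=LF[4]=8
  step 10: row=8, L[8]='6', prepend. Next row=LF[8]=10
  step 11: row=10, L[10]='7', prepend. Next row=LF[10]=12
  step 12: row=12, L[12]='5', prepend. Next row=LF[12]=7
  step 13: row=7, L[7]='6', prepend. Next row=LF[7]=9
  step 14: row=9, L[9]='4', prepend. Next row=LF[9]=3
  step 15: row=3, L[3]='4', prepend. Next row=LF[3]=2
  step 16: row=2, L[2]='4', prepend. Next row=LF[2]=1
Reversed output: 444657665556888$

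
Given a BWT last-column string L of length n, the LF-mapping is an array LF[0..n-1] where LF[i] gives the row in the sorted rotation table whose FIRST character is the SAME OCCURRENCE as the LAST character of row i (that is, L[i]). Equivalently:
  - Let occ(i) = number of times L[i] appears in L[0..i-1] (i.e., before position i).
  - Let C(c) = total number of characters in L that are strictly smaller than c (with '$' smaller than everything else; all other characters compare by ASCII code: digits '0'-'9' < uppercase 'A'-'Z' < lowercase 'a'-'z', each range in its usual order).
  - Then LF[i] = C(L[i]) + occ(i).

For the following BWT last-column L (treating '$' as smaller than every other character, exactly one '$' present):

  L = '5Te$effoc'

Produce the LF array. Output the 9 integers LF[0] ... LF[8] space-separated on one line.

Answer: 1 2 4 0 5 6 7 8 3

Derivation:
Char counts: '$':1, '5':1, 'T':1, 'c':1, 'e':2, 'f':2, 'o':1
C (first-col start): C('$')=0, C('5')=1, C('T')=2, C('c')=3, C('e')=4, C('f')=6, C('o')=8
L[0]='5': occ=0, LF[0]=C('5')+0=1+0=1
L[1]='T': occ=0, LF[1]=C('T')+0=2+0=2
L[2]='e': occ=0, LF[2]=C('e')+0=4+0=4
L[3]='$': occ=0, LF[3]=C('$')+0=0+0=0
L[4]='e': occ=1, LF[4]=C('e')+1=4+1=5
L[5]='f': occ=0, LF[5]=C('f')+0=6+0=6
L[6]='f': occ=1, LF[6]=C('f')+1=6+1=7
L[7]='o': occ=0, LF[7]=C('o')+0=8+0=8
L[8]='c': occ=0, LF[8]=C('c')+0=3+0=3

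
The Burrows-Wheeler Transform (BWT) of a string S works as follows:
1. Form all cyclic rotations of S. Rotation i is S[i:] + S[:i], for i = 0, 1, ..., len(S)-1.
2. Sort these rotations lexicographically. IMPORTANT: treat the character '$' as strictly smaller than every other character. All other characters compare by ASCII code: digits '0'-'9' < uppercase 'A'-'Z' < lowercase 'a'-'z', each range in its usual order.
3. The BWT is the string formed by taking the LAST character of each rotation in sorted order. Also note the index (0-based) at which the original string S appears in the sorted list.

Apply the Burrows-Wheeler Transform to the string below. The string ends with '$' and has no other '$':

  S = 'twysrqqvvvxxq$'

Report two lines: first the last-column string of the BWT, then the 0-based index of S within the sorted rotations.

All 14 rotations (rotation i = S[i:]+S[:i]):
  rot[0] = twysrqqvvvxxq$
  rot[1] = wysrqqvvvxxq$t
  rot[2] = ysrqqvvvxxq$tw
  rot[3] = srqqvvvxxq$twy
  rot[4] = rqqvvvxxq$twys
  rot[5] = qqvvvxxq$twysr
  rot[6] = qvvvxxq$twysrq
  rot[7] = vvvxxq$twysrqq
  rot[8] = vvxxq$twysrqqv
  rot[9] = vxxq$twysrqqvv
  rot[10] = xxq$twysrqqvvv
  rot[11] = xq$twysrqqvvvx
  rot[12] = q$twysrqqvvvxx
  rot[13] = $twysrqqvvvxxq
Sorted (with $ < everything):
  sorted[0] = $twysrqqvvvxxq  (last char: 'q')
  sorted[1] = q$twysrqqvvvxx  (last char: 'x')
  sorted[2] = qqvvvxxq$twysr  (last char: 'r')
  sorted[3] = qvvvxxq$twysrq  (last char: 'q')
  sorted[4] = rqqvvvxxq$twys  (last char: 's')
  sorted[5] = srqqvvvxxq$twy  (last char: 'y')
  sorted[6] = twysrqqvvvxxq$  (last char: '$')
  sorted[7] = vvvxxq$twysrqq  (last char: 'q')
  sorted[8] = vvxxq$twysrqqv  (last char: 'v')
  sorted[9] = vxxq$twysrqqvv  (last char: 'v')
  sorted[10] = wysrqqvvvxxq$t  (last char: 't')
  sorted[11] = xq$twysrqqvvvx  (last char: 'x')
  sorted[12] = xxq$twysrqqvvv  (last char: 'v')
  sorted[13] = ysrqqvvvxxq$tw  (last char: 'w')
Last column: qxrqsy$qvvtxvw
Original string S is at sorted index 6

Answer: qxrqsy$qvvtxvw
6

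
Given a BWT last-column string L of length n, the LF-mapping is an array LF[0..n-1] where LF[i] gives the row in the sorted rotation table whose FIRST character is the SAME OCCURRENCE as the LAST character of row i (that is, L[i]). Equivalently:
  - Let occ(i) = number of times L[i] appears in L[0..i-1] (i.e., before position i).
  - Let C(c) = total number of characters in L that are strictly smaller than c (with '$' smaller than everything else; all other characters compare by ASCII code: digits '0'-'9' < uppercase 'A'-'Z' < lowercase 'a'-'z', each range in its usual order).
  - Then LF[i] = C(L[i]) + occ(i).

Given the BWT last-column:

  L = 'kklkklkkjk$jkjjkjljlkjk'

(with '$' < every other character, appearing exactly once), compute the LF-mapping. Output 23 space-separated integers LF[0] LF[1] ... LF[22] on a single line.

Answer: 8 9 19 10 11 20 12 13 1 14 0 2 15 3 4 16 5 21 6 22 17 7 18

Derivation:
Char counts: '$':1, 'j':7, 'k':11, 'l':4
C (first-col start): C('$')=0, C('j')=1, C('k')=8, C('l')=19
L[0]='k': occ=0, LF[0]=C('k')+0=8+0=8
L[1]='k': occ=1, LF[1]=C('k')+1=8+1=9
L[2]='l': occ=0, LF[2]=C('l')+0=19+0=19
L[3]='k': occ=2, LF[3]=C('k')+2=8+2=10
L[4]='k': occ=3, LF[4]=C('k')+3=8+3=11
L[5]='l': occ=1, LF[5]=C('l')+1=19+1=20
L[6]='k': occ=4, LF[6]=C('k')+4=8+4=12
L[7]='k': occ=5, LF[7]=C('k')+5=8+5=13
L[8]='j': occ=0, LF[8]=C('j')+0=1+0=1
L[9]='k': occ=6, LF[9]=C('k')+6=8+6=14
L[10]='$': occ=0, LF[10]=C('$')+0=0+0=0
L[11]='j': occ=1, LF[11]=C('j')+1=1+1=2
L[12]='k': occ=7, LF[12]=C('k')+7=8+7=15
L[13]='j': occ=2, LF[13]=C('j')+2=1+2=3
L[14]='j': occ=3, LF[14]=C('j')+3=1+3=4
L[15]='k': occ=8, LF[15]=C('k')+8=8+8=16
L[16]='j': occ=4, LF[16]=C('j')+4=1+4=5
L[17]='l': occ=2, LF[17]=C('l')+2=19+2=21
L[18]='j': occ=5, LF[18]=C('j')+5=1+5=6
L[19]='l': occ=3, LF[19]=C('l')+3=19+3=22
L[20]='k': occ=9, LF[20]=C('k')+9=8+9=17
L[21]='j': occ=6, LF[21]=C('j')+6=1+6=7
L[22]='k': occ=10, LF[22]=C('k')+10=8+10=18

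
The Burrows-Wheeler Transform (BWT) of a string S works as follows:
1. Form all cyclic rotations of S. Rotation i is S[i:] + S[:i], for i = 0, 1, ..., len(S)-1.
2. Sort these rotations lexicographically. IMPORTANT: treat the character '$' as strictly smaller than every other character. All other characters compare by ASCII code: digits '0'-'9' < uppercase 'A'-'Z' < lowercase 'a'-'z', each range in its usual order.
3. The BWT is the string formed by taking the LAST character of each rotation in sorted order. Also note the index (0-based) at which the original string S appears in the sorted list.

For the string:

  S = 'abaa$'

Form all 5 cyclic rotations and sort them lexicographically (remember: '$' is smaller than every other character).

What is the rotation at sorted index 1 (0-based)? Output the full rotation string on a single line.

Answer: a$aba

Derivation:
All 5 rotations (rotation i = S[i:]+S[:i]):
  rot[0] = abaa$
  rot[1] = baa$a
  rot[2] = aa$ab
  rot[3] = a$aba
  rot[4] = $abaa
Sorted (with $ < everything):
  sorted[0] = $abaa
  sorted[1] = a$aba
  sorted[2] = aa$ab
  sorted[3] = abaa$
  sorted[4] = baa$a
sorted[1] = a$aba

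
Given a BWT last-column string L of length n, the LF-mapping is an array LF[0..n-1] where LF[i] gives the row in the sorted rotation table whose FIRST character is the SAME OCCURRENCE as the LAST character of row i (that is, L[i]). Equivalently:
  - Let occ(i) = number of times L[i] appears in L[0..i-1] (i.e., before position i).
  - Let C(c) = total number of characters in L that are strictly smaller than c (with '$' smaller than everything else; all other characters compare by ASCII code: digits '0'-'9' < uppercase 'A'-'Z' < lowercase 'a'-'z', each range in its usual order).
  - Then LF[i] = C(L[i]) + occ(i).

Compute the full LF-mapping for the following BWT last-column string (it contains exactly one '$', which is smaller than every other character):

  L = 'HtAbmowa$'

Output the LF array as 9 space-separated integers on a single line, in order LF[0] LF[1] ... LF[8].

Answer: 2 7 1 4 5 6 8 3 0

Derivation:
Char counts: '$':1, 'A':1, 'H':1, 'a':1, 'b':1, 'm':1, 'o':1, 't':1, 'w':1
C (first-col start): C('$')=0, C('A')=1, C('H')=2, C('a')=3, C('b')=4, C('m')=5, C('o')=6, C('t')=7, C('w')=8
L[0]='H': occ=0, LF[0]=C('H')+0=2+0=2
L[1]='t': occ=0, LF[1]=C('t')+0=7+0=7
L[2]='A': occ=0, LF[2]=C('A')+0=1+0=1
L[3]='b': occ=0, LF[3]=C('b')+0=4+0=4
L[4]='m': occ=0, LF[4]=C('m')+0=5+0=5
L[5]='o': occ=0, LF[5]=C('o')+0=6+0=6
L[6]='w': occ=0, LF[6]=C('w')+0=8+0=8
L[7]='a': occ=0, LF[7]=C('a')+0=3+0=3
L[8]='$': occ=0, LF[8]=C('$')+0=0+0=0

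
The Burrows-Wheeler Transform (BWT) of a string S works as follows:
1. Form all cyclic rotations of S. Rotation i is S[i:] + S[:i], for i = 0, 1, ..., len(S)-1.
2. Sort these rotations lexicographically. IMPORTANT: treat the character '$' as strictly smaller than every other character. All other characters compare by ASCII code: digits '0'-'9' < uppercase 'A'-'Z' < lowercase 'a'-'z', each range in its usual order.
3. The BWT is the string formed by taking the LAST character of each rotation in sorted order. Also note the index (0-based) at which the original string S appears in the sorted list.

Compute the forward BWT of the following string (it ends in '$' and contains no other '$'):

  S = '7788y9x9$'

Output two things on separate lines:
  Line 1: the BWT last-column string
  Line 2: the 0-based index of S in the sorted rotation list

Answer: 9$778xy98
1

Derivation:
All 9 rotations (rotation i = S[i:]+S[:i]):
  rot[0] = 7788y9x9$
  rot[1] = 788y9x9$7
  rot[2] = 88y9x9$77
  rot[3] = 8y9x9$778
  rot[4] = y9x9$7788
  rot[5] = 9x9$7788y
  rot[6] = x9$7788y9
  rot[7] = 9$7788y9x
  rot[8] = $7788y9x9
Sorted (with $ < everything):
  sorted[0] = $7788y9x9  (last char: '9')
  sorted[1] = 7788y9x9$  (last char: '$')
  sorted[2] = 788y9x9$7  (last char: '7')
  sorted[3] = 88y9x9$77  (last char: '7')
  sorted[4] = 8y9x9$778  (last char: '8')
  sorted[5] = 9$7788y9x  (last char: 'x')
  sorted[6] = 9x9$7788y  (last char: 'y')
  sorted[7] = x9$7788y9  (last char: '9')
  sorted[8] = y9x9$7788  (last char: '8')
Last column: 9$778xy98
Original string S is at sorted index 1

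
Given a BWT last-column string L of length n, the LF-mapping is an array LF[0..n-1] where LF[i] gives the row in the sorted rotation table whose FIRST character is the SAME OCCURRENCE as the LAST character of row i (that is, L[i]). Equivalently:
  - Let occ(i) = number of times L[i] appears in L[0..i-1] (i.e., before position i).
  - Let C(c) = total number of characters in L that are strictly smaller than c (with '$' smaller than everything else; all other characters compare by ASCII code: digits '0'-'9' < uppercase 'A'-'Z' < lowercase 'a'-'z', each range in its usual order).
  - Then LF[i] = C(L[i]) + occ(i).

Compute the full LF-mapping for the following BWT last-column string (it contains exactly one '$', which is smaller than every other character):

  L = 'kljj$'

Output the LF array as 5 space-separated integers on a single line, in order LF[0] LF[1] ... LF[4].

Char counts: '$':1, 'j':2, 'k':1, 'l':1
C (first-col start): C('$')=0, C('j')=1, C('k')=3, C('l')=4
L[0]='k': occ=0, LF[0]=C('k')+0=3+0=3
L[1]='l': occ=0, LF[1]=C('l')+0=4+0=4
L[2]='j': occ=0, LF[2]=C('j')+0=1+0=1
L[3]='j': occ=1, LF[3]=C('j')+1=1+1=2
L[4]='$': occ=0, LF[4]=C('$')+0=0+0=0

Answer: 3 4 1 2 0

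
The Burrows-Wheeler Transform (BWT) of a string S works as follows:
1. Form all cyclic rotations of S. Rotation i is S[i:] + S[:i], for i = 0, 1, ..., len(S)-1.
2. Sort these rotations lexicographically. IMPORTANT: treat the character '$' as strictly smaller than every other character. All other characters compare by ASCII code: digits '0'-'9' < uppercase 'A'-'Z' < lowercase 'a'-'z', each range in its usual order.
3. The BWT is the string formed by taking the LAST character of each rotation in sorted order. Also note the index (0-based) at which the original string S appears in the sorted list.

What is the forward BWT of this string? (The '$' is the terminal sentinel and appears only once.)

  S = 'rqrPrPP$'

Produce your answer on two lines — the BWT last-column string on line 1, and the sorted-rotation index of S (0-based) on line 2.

Answer: PPrrrPq$
7

Derivation:
All 8 rotations (rotation i = S[i:]+S[:i]):
  rot[0] = rqrPrPP$
  rot[1] = qrPrPP$r
  rot[2] = rPrPP$rq
  rot[3] = PrPP$rqr
  rot[4] = rPP$rqrP
  rot[5] = PP$rqrPr
  rot[6] = P$rqrPrP
  rot[7] = $rqrPrPP
Sorted (with $ < everything):
  sorted[0] = $rqrPrPP  (last char: 'P')
  sorted[1] = P$rqrPrP  (last char: 'P')
  sorted[2] = PP$rqrPr  (last char: 'r')
  sorted[3] = PrPP$rqr  (last char: 'r')
  sorted[4] = qrPrPP$r  (last char: 'r')
  sorted[5] = rPP$rqrP  (last char: 'P')
  sorted[6] = rPrPP$rq  (last char: 'q')
  sorted[7] = rqrPrPP$  (last char: '$')
Last column: PPrrrPq$
Original string S is at sorted index 7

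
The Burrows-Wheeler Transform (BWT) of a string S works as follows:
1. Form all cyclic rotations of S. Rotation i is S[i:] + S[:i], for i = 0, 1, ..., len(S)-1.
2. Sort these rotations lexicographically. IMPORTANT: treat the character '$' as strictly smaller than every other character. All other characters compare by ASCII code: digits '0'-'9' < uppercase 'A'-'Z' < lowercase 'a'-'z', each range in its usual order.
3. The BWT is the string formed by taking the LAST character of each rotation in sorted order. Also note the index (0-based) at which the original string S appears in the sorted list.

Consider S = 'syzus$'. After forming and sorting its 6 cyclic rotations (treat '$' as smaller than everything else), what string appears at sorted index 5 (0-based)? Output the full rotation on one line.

All 6 rotations (rotation i = S[i:]+S[:i]):
  rot[0] = syzus$
  rot[1] = yzus$s
  rot[2] = zus$sy
  rot[3] = us$syz
  rot[4] = s$syzu
  rot[5] = $syzus
Sorted (with $ < everything):
  sorted[0] = $syzus
  sorted[1] = s$syzu
  sorted[2] = syzus$
  sorted[3] = us$syz
  sorted[4] = yzus$s
  sorted[5] = zus$sy
sorted[5] = zus$sy

Answer: zus$sy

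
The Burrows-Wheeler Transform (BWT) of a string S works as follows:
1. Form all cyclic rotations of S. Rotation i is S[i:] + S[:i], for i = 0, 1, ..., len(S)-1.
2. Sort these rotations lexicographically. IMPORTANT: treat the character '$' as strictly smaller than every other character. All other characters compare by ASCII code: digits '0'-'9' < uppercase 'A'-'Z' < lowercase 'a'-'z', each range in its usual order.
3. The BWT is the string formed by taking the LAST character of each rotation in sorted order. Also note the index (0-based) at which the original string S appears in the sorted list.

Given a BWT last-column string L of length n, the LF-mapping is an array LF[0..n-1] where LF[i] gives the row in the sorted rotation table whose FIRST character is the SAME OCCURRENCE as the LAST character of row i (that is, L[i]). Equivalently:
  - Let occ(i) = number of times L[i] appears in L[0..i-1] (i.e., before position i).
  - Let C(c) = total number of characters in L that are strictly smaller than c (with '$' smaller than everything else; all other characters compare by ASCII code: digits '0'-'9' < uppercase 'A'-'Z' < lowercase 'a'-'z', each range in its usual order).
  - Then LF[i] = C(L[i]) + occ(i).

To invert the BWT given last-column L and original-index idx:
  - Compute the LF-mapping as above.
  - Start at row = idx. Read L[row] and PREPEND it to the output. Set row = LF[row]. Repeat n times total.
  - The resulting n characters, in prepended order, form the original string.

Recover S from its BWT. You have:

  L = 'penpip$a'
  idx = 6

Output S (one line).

LF mapping: 5 2 4 6 3 7 0 1
Walk LF starting at row 6, prepending L[row]:
  step 1: row=6, L[6]='$', prepend. Next row=LF[6]=0
  step 2: row=0, L[0]='p', prepend. Next row=LF[0]=5
  step 3: row=5, L[5]='p', prepend. Next row=LF[5]=7
  step 4: row=7, L[7]='a', prepend. Next row=LF[7]=1
  step 5: row=1, L[1]='e', prepend. Next row=LF[1]=2
  step 6: row=2, L[2]='n', prepend. Next row=LF[2]=4
  step 7: row=4, L[4]='i', prepend. Next row=LF[4]=3
  step 8: row=3, L[3]='p', prepend. Next row=LF[3]=6
Reversed output: pineapp$

Answer: pineapp$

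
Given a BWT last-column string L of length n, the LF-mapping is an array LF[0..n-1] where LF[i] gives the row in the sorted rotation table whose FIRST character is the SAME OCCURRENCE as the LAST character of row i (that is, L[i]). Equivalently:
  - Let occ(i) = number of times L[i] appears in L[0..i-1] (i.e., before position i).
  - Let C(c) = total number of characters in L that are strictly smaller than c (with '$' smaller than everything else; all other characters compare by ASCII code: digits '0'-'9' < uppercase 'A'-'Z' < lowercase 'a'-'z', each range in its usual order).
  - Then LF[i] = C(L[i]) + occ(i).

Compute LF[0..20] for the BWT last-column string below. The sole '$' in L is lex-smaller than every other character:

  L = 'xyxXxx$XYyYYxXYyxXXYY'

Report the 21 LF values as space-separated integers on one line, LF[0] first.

Answer: 12 18 13 1 14 15 0 2 6 19 7 8 16 3 9 20 17 4 5 10 11

Derivation:
Char counts: '$':1, 'X':5, 'Y':6, 'x':6, 'y':3
C (first-col start): C('$')=0, C('X')=1, C('Y')=6, C('x')=12, C('y')=18
L[0]='x': occ=0, LF[0]=C('x')+0=12+0=12
L[1]='y': occ=0, LF[1]=C('y')+0=18+0=18
L[2]='x': occ=1, LF[2]=C('x')+1=12+1=13
L[3]='X': occ=0, LF[3]=C('X')+0=1+0=1
L[4]='x': occ=2, LF[4]=C('x')+2=12+2=14
L[5]='x': occ=3, LF[5]=C('x')+3=12+3=15
L[6]='$': occ=0, LF[6]=C('$')+0=0+0=0
L[7]='X': occ=1, LF[7]=C('X')+1=1+1=2
L[8]='Y': occ=0, LF[8]=C('Y')+0=6+0=6
L[9]='y': occ=1, LF[9]=C('y')+1=18+1=19
L[10]='Y': occ=1, LF[10]=C('Y')+1=6+1=7
L[11]='Y': occ=2, LF[11]=C('Y')+2=6+2=8
L[12]='x': occ=4, LF[12]=C('x')+4=12+4=16
L[13]='X': occ=2, LF[13]=C('X')+2=1+2=3
L[14]='Y': occ=3, LF[14]=C('Y')+3=6+3=9
L[15]='y': occ=2, LF[15]=C('y')+2=18+2=20
L[16]='x': occ=5, LF[16]=C('x')+5=12+5=17
L[17]='X': occ=3, LF[17]=C('X')+3=1+3=4
L[18]='X': occ=4, LF[18]=C('X')+4=1+4=5
L[19]='Y': occ=4, LF[19]=C('Y')+4=6+4=10
L[20]='Y': occ=5, LF[20]=C('Y')+5=6+5=11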